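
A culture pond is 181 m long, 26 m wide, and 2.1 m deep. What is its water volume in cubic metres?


Base area = L * W = 181 * 26 = 4706 m^2
Volume = area * depth = 4706 * 2.1 = 9882.6 m^3

9882.6 m^3


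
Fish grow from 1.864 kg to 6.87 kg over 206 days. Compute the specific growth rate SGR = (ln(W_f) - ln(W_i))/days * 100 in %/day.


ln(W_f) = ln(6.87) = 1.9271641
ln(W_i) = ln(1.864) = 0.62272472
ln(W_f) - ln(W_i) = 1.9271641 - 0.62272472 = 1.3044394
SGR = 1.3044394 / 206 * 100 = 0.633223 %/day

0.633223 %/day


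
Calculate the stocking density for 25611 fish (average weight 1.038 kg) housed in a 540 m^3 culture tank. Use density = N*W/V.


Total biomass = 25611 fish * 1.038 kg = 26584.218 kg
Density = total biomass / volume = 26584.218 / 540 = 49.23 kg/m^3

49.23 kg/m^3


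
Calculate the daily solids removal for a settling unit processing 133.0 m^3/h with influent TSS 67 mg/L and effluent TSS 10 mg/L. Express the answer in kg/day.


Concentration drop: TSS_in - TSS_out = 67 - 10 = 57 mg/L
Hourly solids removed = Q * dTSS = 133.0 m^3/h * 57 mg/L = 7581 g/h  (m^3/h * mg/L = g/h)
Daily solids removed = 7581 * 24 = 181944 g/day
Convert g to kg: 181944 / 1000 = 181.944 kg/day

181.944 kg/day


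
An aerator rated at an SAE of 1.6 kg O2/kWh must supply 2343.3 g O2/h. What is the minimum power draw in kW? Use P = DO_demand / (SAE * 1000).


SAE in g O2/kWh = 1.6 * 1000 = 1600 g/kWh
P = DO_demand / SAE_g = 2343.3 / 1600 = 1.46456 kW

1.46456 kW


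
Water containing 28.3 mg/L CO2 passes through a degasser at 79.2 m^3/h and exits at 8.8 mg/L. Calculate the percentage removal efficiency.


CO2_out / CO2_in = 8.8 / 28.3 = 0.31095406
Fraction remaining = 0.31095406
efficiency = (1 - 0.31095406) * 100 = 68.9046 %

68.9046 %


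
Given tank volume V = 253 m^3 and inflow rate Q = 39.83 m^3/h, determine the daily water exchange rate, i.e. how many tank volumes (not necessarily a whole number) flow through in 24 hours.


Daily flow volume = 39.83 m^3/h * 24 h = 955.92 m^3/day
Exchanges = daily flow / tank volume = 955.92 / 253 = 3.77834 exchanges/day

3.77834 exchanges/day


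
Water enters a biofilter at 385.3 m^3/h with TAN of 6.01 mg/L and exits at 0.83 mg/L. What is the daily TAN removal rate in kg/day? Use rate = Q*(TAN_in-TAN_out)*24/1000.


Concentration drop: TAN_in - TAN_out = 6.01 - 0.83 = 5.18 mg/L
Hourly TAN removed = Q * dTAN = 385.3 m^3/h * 5.18 mg/L = 1995.854 g/h  (m^3/h * mg/L = g/h)
Daily TAN removed = 1995.854 * 24 = 47900.496 g/day
Convert to kg/day: 47900.496 / 1000 = 47.900496 kg/day

47.900496 kg/day


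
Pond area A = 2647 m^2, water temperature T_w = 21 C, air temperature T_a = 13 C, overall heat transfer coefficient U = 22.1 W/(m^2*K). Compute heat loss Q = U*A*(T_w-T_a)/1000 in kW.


Temperature difference dT = 21 - 13 = 8 K
Heat loss (W) = U * A * dT = 22.1 * 2647 * 8 = 467989.6 W
Convert to kW: 467989.6 / 1000 = 467.9896 kW

467.9896 kW


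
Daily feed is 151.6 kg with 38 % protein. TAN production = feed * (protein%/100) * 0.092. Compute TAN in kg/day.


Protein in feed = 151.6 * 38/100 = 57.608 kg/day
TAN = protein * 0.092 = 57.608 * 0.092 = 5.299936 kg/day

5.299936 kg/day


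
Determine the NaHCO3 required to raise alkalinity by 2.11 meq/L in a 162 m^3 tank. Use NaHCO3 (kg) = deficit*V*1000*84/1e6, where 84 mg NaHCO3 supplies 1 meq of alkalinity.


Tank volume in L = 162 m^3 * 1000 = 162000 L
Total meq required = 2.11 meq/L * 162000 L = 341820 meq
NaHCO3 mass = 341820 meq * 84 mg/meq / 1e6 = 28.7129 kg

28.7129 kg


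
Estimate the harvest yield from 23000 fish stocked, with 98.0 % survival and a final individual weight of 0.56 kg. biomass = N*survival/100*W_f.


Survivors = 23000 * 98.0/100 = 22540 fish
Harvest biomass = survivors * W_f = 22540 * 0.56 = 12622.4 kg

12622.4 kg


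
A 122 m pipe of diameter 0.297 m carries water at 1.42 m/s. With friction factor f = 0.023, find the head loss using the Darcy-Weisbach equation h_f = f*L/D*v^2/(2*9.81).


v^2 = 1.42^2 = 2.0164 m^2/s^2
L/D = 122/0.297 = 410.77441
h_f = f*(L/D)*v^2/(2g) = 0.023 * 410.77441 * 2.0164 / 19.62 = 0.970977 m

0.970977 m


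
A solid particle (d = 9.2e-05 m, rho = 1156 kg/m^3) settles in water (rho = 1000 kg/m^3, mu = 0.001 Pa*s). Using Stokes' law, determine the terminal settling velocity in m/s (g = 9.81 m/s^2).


Density difference: rho_p - rho_f = 1156 - 1000 = 156 kg/m^3
d^2 = (9.2e-05)^2 = 8.464e-09 m^2
Numerator = (rho_p - rho_f) * g * d^2 = 156 * 9.81 * 8.464e-09 = 1.2952967e-05
Denominator = 18 * mu = 18 * 0.001 = 0.018
v_s = 1.2952967e-05 / 0.018 = 7.19609e-04 m/s
Check: Re = rho_f * v_s * d / mu = 1000 * 7.19609e-04 * 9.2e-05 / 0.001 = 0.0662 < 1, so Stokes' law applies.

7.19609e-04 m/s


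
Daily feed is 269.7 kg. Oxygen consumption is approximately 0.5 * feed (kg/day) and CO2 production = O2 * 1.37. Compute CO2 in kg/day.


O2 = 269.7 * 0.5 = 134.85
CO2 = 134.85 * 1.37 = 184.7445

184.7445 kg/day


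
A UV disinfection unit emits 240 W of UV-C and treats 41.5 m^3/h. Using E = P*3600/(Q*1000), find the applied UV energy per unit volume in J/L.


Energy delivered per hour = 240 W * 3600 s = 864000 J/h
Volume treated per hour = 41.5 m^3/h * 1000 = 41500 L/h
dose = 864000 / 41500 = 20.8193 J/L

20.8193 J/L


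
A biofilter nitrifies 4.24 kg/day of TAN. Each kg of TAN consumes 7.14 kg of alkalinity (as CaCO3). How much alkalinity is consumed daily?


Alkalinity factor: 7.14 kg CaCO3 consumed per kg TAN nitrified
alk = 4.24 kg TAN * 7.14 = 30.2736 kg CaCO3/day

30.2736 kg CaCO3/day


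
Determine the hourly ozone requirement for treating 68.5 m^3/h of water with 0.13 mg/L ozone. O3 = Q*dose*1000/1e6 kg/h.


O3 demand (mg/h) = Q * dose * 1000 = 68.5 * 0.13 * 1000 = 8905 mg/h
Convert mg to kg: 8905 / 1e6 = 0.008905 kg/h

0.008905 kg/h


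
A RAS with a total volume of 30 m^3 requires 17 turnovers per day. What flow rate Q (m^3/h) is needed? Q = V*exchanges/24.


Daily recirculation volume = 30 m^3 * 17 = 510 m^3/day
Flow rate Q = daily volume / 24 h = 510 / 24 = 21.25 m^3/h

21.25 m^3/h


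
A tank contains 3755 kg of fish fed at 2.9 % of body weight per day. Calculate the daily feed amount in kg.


Feeding rate fraction = 2.9% / 100 = 0.029
Daily feed = 3755 kg * 0.029 = 108.895 kg/day

108.895 kg/day


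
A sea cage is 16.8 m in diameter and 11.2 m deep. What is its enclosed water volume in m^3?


r = d/2 = 16.8/2 = 8.4 m
Base area = pi*r^2 = pi*8.4^2 = 221.67078 m^2
Volume = 221.67078 * 11.2 = 2482.71 m^3

2482.71 m^3


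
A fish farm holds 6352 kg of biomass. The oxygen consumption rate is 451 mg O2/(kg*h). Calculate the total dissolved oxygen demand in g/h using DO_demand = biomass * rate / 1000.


Total O2 consumption (mg/h) = 6352 kg * 451 mg/(kg*h) = 2864752 mg/h
Convert to g/h: 2864752 / 1000 = 2864.752 g/h

2864.752 g/h


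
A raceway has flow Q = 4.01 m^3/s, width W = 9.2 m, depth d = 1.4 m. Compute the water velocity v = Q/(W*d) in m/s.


Cross-sectional area = W * d = 9.2 * 1.4 = 12.88 m^2
Velocity = Q / A = 4.01 / 12.88 = 0.311335 m/s

0.311335 m/s


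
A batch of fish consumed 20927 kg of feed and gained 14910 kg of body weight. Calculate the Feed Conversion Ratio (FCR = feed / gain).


FCR = feed consumed / weight gained
FCR = 20927 kg / 14910 kg = 1.40355

1.40355


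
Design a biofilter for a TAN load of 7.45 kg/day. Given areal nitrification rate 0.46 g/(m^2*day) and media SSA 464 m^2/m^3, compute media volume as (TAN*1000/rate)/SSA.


A = 7.45*1000 / 0.46 = 16195.652 m^2
V = 16195.652 / 464 = 34.9044

34.9044 m^3


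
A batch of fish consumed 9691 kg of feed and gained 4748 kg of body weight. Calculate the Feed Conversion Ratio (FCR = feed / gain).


FCR = feed consumed / weight gained
FCR = 9691 kg / 4748 kg = 2.04107

2.04107


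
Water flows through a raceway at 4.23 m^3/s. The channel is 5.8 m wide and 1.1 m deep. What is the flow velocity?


Cross-sectional area = W * d = 5.8 * 1.1 = 6.38 m^2
Velocity = Q / A = 4.23 / 6.38 = 0.663009 m/s

0.663009 m/s


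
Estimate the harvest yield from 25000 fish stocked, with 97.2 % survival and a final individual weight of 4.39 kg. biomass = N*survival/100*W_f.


Survivors = 25000 * 97.2/100 = 24300 fish
Harvest biomass = survivors * W_f = 24300 * 4.39 = 106677 kg

106677 kg


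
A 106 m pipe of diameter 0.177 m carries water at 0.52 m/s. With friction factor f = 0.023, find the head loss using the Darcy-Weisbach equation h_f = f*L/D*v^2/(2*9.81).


v^2 = 0.52^2 = 0.2704 m^2/s^2
L/D = 106/0.177 = 598.87006
h_f = f*(L/D)*v^2/(2g) = 0.023 * 598.87006 * 0.2704 / 19.62 = 0.189831 m

0.189831 m


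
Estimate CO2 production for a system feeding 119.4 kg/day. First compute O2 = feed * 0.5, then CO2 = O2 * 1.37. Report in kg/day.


O2 = 119.4 * 0.5 = 59.7
CO2 = 59.7 * 1.37 = 81.789

81.789 kg/day


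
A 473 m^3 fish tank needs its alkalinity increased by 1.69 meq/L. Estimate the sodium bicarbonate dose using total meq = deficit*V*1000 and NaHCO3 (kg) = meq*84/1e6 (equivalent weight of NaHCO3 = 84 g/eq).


Tank volume in L = 473 m^3 * 1000 = 473000 L
Total meq required = 1.69 meq/L * 473000 L = 799370 meq
NaHCO3 mass = 799370 meq * 84 mg/meq / 1e6 = 67.1471 kg

67.1471 kg


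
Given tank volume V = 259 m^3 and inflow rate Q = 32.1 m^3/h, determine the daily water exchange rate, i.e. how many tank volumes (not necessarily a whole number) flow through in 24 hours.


Daily flow volume = 32.1 m^3/h * 24 h = 770.4 m^3/day
Exchanges = daily flow / tank volume = 770.4 / 259 = 2.97452 exchanges/day

2.97452 exchanges/day


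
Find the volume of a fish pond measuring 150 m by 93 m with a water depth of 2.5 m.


Base area = L * W = 150 * 93 = 13950 m^2
Volume = area * depth = 13950 * 2.5 = 34875 m^3

34875 m^3


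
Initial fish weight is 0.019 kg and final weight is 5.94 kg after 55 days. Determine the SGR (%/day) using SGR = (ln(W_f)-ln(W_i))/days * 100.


ln(W_f) = ln(5.94) = 1.7817091
ln(W_i) = ln(0.019) = -3.9633163
ln(W_f) - ln(W_i) = 1.7817091 - -3.9633163 = 5.7450254
SGR = 5.7450254 / 55 * 100 = 10.4455 %/day

10.4455 %/day


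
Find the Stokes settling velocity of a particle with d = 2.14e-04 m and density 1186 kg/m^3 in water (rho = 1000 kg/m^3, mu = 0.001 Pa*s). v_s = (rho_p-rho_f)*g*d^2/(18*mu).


Density difference: rho_p - rho_f = 1186 - 1000 = 186 kg/m^3
d^2 = (2.14e-04)^2 = 4.5796e-08 m^2
Numerator = (rho_p - rho_f) * g * d^2 = 186 * 9.81 * 4.5796e-08 = 8.3562129e-05
Denominator = 18 * mu = 18 * 0.001 = 0.018
v_s = 8.3562129e-05 / 0.018 = 0.00464234 m/s
Check: Re = rho_f * v_s * d / mu = 1000 * 0.00464234 * 2.14e-04 / 0.001 = 0.993 < 1, so Stokes' law applies.

0.00464234 m/s


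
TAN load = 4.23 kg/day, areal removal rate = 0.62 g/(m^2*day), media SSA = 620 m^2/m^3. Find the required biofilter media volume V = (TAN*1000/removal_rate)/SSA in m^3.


A = 4.23*1000 / 0.62 = 6822.5806 m^2
V = 6822.5806 / 620 = 11.0042

11.0042 m^3


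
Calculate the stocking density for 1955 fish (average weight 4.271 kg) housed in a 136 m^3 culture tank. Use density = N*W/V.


Total biomass = 1955 fish * 4.271 kg = 8349.805 kg
Density = total biomass / volume = 8349.805 / 136 = 61.3956 kg/m^3

61.3956 kg/m^3


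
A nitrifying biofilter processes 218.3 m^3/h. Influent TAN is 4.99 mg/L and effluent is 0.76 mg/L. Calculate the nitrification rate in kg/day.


Concentration drop: TAN_in - TAN_out = 4.99 - 0.76 = 4.23 mg/L
Hourly TAN removed = Q * dTAN = 218.3 m^3/h * 4.23 mg/L = 923.409 g/h  (m^3/h * mg/L = g/h)
Daily TAN removed = 923.409 * 24 = 22161.816 g/day
Convert to kg/day: 22161.816 / 1000 = 22.161816 kg/day

22.161816 kg/day


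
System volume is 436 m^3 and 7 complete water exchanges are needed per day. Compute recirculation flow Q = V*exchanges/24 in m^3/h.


Daily recirculation volume = 436 m^3 * 7 = 3052 m^3/day
Flow rate Q = daily volume / 24 h = 3052 / 24 = 127.167 m^3/h

127.167 m^3/h


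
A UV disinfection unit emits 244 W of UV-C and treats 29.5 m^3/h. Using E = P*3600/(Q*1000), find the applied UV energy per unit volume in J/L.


Energy delivered per hour = 244 W * 3600 s = 878400 J/h
Volume treated per hour = 29.5 m^3/h * 1000 = 29500 L/h
dose = 878400 / 29500 = 29.7763 J/L

29.7763 J/L


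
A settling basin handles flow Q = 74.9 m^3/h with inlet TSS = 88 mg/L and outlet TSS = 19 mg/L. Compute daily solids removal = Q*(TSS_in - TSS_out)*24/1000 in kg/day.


Concentration drop: TSS_in - TSS_out = 88 - 19 = 69 mg/L
Hourly solids removed = Q * dTSS = 74.9 m^3/h * 69 mg/L = 5168.1 g/h  (m^3/h * mg/L = g/h)
Daily solids removed = 5168.1 * 24 = 124034.4 g/day
Convert g to kg: 124034.4 / 1000 = 124.0344 kg/day

124.0344 kg/day


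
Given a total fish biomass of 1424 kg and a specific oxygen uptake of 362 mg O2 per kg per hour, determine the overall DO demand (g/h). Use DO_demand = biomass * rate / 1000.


Total O2 consumption (mg/h) = 1424 kg * 362 mg/(kg*h) = 515488 mg/h
Convert to g/h: 515488 / 1000 = 515.488 g/h

515.488 g/h


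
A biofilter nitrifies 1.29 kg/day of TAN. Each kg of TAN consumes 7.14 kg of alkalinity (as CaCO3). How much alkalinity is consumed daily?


Alkalinity factor: 7.14 kg CaCO3 consumed per kg TAN nitrified
alk = 1.29 kg TAN * 7.14 = 9.2106 kg CaCO3/day

9.2106 kg CaCO3/day


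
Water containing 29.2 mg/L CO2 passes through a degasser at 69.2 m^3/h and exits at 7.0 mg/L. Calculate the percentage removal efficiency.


CO2_out / CO2_in = 7.0 / 29.2 = 0.23972603
Fraction remaining = 0.23972603
efficiency = (1 - 0.23972603) * 100 = 76.0274 %

76.0274 %


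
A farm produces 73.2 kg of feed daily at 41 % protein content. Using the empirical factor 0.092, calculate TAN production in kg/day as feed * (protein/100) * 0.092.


Protein in feed = 73.2 * 41/100 = 30.012 kg/day
TAN = protein * 0.092 = 30.012 * 0.092 = 2.761104 kg/day

2.761104 kg/day


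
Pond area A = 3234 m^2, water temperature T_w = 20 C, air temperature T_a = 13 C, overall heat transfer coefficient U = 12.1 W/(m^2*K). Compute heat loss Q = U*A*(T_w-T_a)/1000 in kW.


Temperature difference dT = 20 - 13 = 7 K
Heat loss (W) = U * A * dT = 12.1 * 3234 * 7 = 273919.8 W
Convert to kW: 273919.8 / 1000 = 273.9198 kW

273.9198 kW


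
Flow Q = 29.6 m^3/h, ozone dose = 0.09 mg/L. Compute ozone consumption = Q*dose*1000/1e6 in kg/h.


O3 demand (mg/h) = Q * dose * 1000 = 29.6 * 0.09 * 1000 = 2664 mg/h
Convert mg to kg: 2664 / 1e6 = 0.002664 kg/h

0.002664 kg/h


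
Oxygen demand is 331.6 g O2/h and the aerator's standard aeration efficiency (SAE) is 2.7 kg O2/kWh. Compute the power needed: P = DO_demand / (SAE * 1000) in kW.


SAE in g O2/kWh = 2.7 * 1000 = 2700 g/kWh
P = DO_demand / SAE_g = 331.6 / 2700 = 0.122815 kW

0.122815 kW


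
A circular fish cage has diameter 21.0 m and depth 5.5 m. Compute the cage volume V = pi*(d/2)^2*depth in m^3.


r = d/2 = 21.0/2 = 10.5 m
Base area = pi*r^2 = pi*10.5^2 = 346.36059 m^2
Volume = 346.36059 * 5.5 = 1904.98 m^3

1904.98 m^3


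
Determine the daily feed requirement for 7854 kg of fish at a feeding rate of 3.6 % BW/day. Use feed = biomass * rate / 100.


Feeding rate fraction = 3.6% / 100 = 0.036
Daily feed = 7854 kg * 0.036 = 282.744 kg/day

282.744 kg/day


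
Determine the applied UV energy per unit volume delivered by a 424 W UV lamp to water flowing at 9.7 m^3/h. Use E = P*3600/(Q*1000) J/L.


Energy delivered per hour = 424 W * 3600 s = 1526400 J/h
Volume treated per hour = 9.7 m^3/h * 1000 = 9700 L/h
dose = 1526400 / 9700 = 157.361 J/L

157.361 J/L


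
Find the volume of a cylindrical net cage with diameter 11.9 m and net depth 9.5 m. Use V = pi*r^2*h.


r = d/2 = 11.9/2 = 5.95 m
Base area = pi*r^2 = pi*5.95^2 = 111.22023 m^2
Volume = 111.22023 * 9.5 = 1056.59 m^3

1056.59 m^3


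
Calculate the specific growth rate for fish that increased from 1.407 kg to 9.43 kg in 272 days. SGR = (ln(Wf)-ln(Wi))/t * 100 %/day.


ln(W_f) = ln(9.43) = 2.2438961
ln(W_i) = ln(1.407) = 0.34145978
ln(W_f) - ln(W_i) = 2.2438961 - 0.34145978 = 1.9024363
SGR = 1.9024363 / 272 * 100 = 0.699425 %/day

0.699425 %/day


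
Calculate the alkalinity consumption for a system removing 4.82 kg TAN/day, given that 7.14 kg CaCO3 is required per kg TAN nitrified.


Alkalinity factor: 7.14 kg CaCO3 consumed per kg TAN nitrified
alk = 4.82 kg TAN * 7.14 = 34.4148 kg CaCO3/day

34.4148 kg CaCO3/day


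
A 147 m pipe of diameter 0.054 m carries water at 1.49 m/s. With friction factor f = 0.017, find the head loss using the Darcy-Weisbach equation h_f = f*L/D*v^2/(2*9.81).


v^2 = 1.49^2 = 2.2201 m^2/s^2
L/D = 147/0.054 = 2722.2222
h_f = f*(L/D)*v^2/(2g) = 0.017 * 2722.2222 * 2.2201 / 19.62 = 5.23656 m

5.23656 m


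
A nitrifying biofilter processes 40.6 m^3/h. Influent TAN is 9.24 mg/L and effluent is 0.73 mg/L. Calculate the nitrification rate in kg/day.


Concentration drop: TAN_in - TAN_out = 9.24 - 0.73 = 8.51 mg/L
Hourly TAN removed = Q * dTAN = 40.6 m^3/h * 8.51 mg/L = 345.506 g/h  (m^3/h * mg/L = g/h)
Daily TAN removed = 345.506 * 24 = 8292.144 g/day
Convert to kg/day: 8292.144 / 1000 = 8.292144 kg/day

8.292144 kg/day


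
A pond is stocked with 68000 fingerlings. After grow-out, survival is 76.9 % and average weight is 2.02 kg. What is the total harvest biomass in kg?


Survivors = 68000 * 76.9/100 = 52292 fish
Harvest biomass = survivors * W_f = 52292 * 2.02 = 105629.84 kg

105629.84 kg


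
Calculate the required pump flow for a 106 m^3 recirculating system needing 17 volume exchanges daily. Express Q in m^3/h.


Daily recirculation volume = 106 m^3 * 17 = 1802 m^3/day
Flow rate Q = daily volume / 24 h = 1802 / 24 = 75.0833 m^3/h

75.0833 m^3/h


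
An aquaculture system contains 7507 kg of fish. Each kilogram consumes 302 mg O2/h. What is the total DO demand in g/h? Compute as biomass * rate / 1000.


Total O2 consumption (mg/h) = 7507 kg * 302 mg/(kg*h) = 2267114 mg/h
Convert to g/h: 2267114 / 1000 = 2267.114 g/h

2267.114 g/h


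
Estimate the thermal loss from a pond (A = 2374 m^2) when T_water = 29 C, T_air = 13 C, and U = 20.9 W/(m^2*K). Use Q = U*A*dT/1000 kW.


Temperature difference dT = 29 - 13 = 16 K
Heat loss (W) = U * A * dT = 20.9 * 2374 * 16 = 793865.6 W
Convert to kW: 793865.6 / 1000 = 793.8656 kW

793.8656 kW


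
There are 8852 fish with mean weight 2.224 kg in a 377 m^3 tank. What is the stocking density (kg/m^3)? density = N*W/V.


Total biomass = 8852 fish * 2.224 kg = 19686.848 kg
Density = total biomass / volume = 19686.848 / 377 = 52.2198 kg/m^3

52.2198 kg/m^3


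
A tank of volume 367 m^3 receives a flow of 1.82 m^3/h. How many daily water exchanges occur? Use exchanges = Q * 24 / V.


Daily flow volume = 1.82 m^3/h * 24 h = 43.68 m^3/day
Exchanges = daily flow / tank volume = 43.68 / 367 = 0.119019 exchanges/day

0.119019 exchanges/day


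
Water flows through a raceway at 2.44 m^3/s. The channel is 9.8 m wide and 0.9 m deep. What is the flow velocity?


Cross-sectional area = W * d = 9.8 * 0.9 = 8.82 m^2
Velocity = Q / A = 2.44 / 8.82 = 0.276644 m/s

0.276644 m/s


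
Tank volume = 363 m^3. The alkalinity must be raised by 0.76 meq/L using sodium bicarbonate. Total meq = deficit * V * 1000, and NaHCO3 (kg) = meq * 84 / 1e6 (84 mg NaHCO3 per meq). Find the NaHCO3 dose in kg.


Tank volume in L = 363 m^3 * 1000 = 363000 L
Total meq required = 0.76 meq/L * 363000 L = 275880 meq
NaHCO3 mass = 275880 meq * 84 mg/meq / 1e6 = 23.1739 kg

23.1739 kg


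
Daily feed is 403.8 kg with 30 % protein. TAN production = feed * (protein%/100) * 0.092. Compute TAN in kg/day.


Protein in feed = 403.8 * 30/100 = 121.14 kg/day
TAN = protein * 0.092 = 121.14 * 0.092 = 11.14488 kg/day

11.14488 kg/day


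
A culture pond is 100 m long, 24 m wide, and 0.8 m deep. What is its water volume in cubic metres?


Base area = L * W = 100 * 24 = 2400 m^2
Volume = area * depth = 2400 * 0.8 = 1920 m^3

1920 m^3


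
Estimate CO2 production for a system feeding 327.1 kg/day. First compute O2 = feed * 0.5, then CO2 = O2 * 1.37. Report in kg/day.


O2 = 327.1 * 0.5 = 163.55
CO2 = 163.55 * 1.37 = 224.0635

224.0635 kg/day


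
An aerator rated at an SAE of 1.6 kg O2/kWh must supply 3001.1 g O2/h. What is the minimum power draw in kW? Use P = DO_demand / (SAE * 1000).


SAE in g O2/kWh = 1.6 * 1000 = 1600 g/kWh
P = DO_demand / SAE_g = 3001.1 / 1600 = 1.87569 kW

1.87569 kW


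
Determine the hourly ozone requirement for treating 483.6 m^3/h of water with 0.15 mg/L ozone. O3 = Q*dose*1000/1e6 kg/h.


O3 demand (mg/h) = Q * dose * 1000 = 483.6 * 0.15 * 1000 = 72540 mg/h
Convert mg to kg: 72540 / 1e6 = 0.07254 kg/h

0.07254 kg/h


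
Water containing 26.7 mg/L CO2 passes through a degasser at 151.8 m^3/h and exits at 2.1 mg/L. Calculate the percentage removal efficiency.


CO2_out / CO2_in = 2.1 / 26.7 = 0.078651685
Fraction remaining = 0.078651685
efficiency = (1 - 0.078651685) * 100 = 92.1348 %

92.1348 %


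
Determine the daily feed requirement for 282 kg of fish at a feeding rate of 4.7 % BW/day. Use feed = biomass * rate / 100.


Feeding rate fraction = 4.7% / 100 = 0.047
Daily feed = 282 kg * 0.047 = 13.254 kg/day

13.254 kg/day


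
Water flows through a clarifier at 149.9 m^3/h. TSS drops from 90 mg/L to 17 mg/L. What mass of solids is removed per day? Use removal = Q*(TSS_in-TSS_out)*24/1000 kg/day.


Concentration drop: TSS_in - TSS_out = 90 - 17 = 73 mg/L
Hourly solids removed = Q * dTSS = 149.9 m^3/h * 73 mg/L = 10942.7 g/h  (m^3/h * mg/L = g/h)
Daily solids removed = 10942.7 * 24 = 262624.8 g/day
Convert g to kg: 262624.8 / 1000 = 262.6248 kg/day

262.6248 kg/day


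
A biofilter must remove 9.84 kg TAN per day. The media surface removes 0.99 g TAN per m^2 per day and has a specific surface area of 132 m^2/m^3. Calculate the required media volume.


A = 9.84*1000 / 0.99 = 9939.3939 m^2
V = 9939.3939 / 132 = 75.2984

75.2984 m^3


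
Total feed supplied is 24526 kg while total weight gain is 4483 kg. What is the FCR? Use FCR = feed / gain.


FCR = feed consumed / weight gained
FCR = 24526 kg / 4483 kg = 5.47089

5.47089


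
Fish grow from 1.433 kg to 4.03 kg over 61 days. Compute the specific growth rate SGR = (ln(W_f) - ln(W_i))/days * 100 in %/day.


ln(W_f) = ln(4.03) = 1.3937664
ln(W_i) = ln(1.433) = 0.35977015
ln(W_f) - ln(W_i) = 1.3937664 - 0.35977015 = 1.0339962
SGR = 1.0339962 / 61 * 100 = 1.69508 %/day

1.69508 %/day


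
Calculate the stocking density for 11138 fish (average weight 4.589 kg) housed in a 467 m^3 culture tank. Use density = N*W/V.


Total biomass = 11138 fish * 4.589 kg = 51112.282 kg
Density = total biomass / volume = 51112.282 / 467 = 109.448 kg/m^3

109.448 kg/m^3


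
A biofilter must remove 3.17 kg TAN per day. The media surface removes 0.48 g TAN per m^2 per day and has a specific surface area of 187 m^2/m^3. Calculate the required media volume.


A = 3.17*1000 / 0.48 = 6604.1667 m^2
V = 6604.1667 / 187 = 35.3164

35.3164 m^3


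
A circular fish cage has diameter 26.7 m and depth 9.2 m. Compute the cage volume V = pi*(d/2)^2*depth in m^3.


r = d/2 = 26.7/2 = 13.35 m
Base area = pi*r^2 = pi*13.35^2 = 559.9025 m^2
Volume = 559.9025 * 9.2 = 5151.1 m^3

5151.1 m^3


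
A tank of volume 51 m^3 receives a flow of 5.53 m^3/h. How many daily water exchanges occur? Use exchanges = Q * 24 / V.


Daily flow volume = 5.53 m^3/h * 24 h = 132.72 m^3/day
Exchanges = daily flow / tank volume = 132.72 / 51 = 2.60235 exchanges/day

2.60235 exchanges/day


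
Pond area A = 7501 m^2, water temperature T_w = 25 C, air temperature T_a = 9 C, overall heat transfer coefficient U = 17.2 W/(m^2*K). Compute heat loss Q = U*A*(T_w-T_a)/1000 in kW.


Temperature difference dT = 25 - 9 = 16 K
Heat loss (W) = U * A * dT = 17.2 * 7501 * 16 = 2064275.2 W
Convert to kW: 2064275.2 / 1000 = 2064.2752 kW

2064.2752 kW


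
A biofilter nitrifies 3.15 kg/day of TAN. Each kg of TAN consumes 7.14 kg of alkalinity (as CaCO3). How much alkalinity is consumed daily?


Alkalinity factor: 7.14 kg CaCO3 consumed per kg TAN nitrified
alk = 3.15 kg TAN * 7.14 = 22.491 kg CaCO3/day

22.491 kg CaCO3/day


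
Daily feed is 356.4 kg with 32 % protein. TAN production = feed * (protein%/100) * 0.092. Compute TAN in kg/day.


Protein in feed = 356.4 * 32/100 = 114.048 kg/day
TAN = protein * 0.092 = 114.048 * 0.092 = 10.492416 kg/day

10.492416 kg/day


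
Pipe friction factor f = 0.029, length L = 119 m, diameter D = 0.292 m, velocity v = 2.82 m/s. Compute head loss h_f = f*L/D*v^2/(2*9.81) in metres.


v^2 = 2.82^2 = 7.9524 m^2/s^2
L/D = 119/0.292 = 407.53425
h_f = f*(L/D)*v^2/(2g) = 0.029 * 407.53425 * 7.9524 / 19.62 = 4.79028 m

4.79028 m


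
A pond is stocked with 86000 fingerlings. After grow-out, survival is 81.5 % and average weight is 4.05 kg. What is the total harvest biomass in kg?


Survivors = 86000 * 81.5/100 = 70090 fish
Harvest biomass = survivors * W_f = 70090 * 4.05 = 283864.5 kg

283864.5 kg


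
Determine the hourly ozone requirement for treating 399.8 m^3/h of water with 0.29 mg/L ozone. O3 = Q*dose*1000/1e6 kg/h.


O3 demand (mg/h) = Q * dose * 1000 = 399.8 * 0.29 * 1000 = 115942 mg/h
Convert mg to kg: 115942 / 1e6 = 0.115942 kg/h

0.115942 kg/h


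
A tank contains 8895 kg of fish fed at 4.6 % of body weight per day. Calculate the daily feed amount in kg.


Feeding rate fraction = 4.6% / 100 = 0.046
Daily feed = 8895 kg * 0.046 = 409.17 kg/day

409.17 kg/day


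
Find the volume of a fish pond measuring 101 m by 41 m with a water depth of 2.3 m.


Base area = L * W = 101 * 41 = 4141 m^2
Volume = area * depth = 4141 * 2.3 = 9524.3 m^3

9524.3 m^3


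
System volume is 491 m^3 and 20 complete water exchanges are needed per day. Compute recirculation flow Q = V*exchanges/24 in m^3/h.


Daily recirculation volume = 491 m^3 * 20 = 9820 m^3/day
Flow rate Q = daily volume / 24 h = 9820 / 24 = 409.167 m^3/h

409.167 m^3/h


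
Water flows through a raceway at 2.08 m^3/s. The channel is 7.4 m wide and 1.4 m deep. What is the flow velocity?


Cross-sectional area = W * d = 7.4 * 1.4 = 10.36 m^2
Velocity = Q / A = 2.08 / 10.36 = 0.200772 m/s

0.200772 m/s


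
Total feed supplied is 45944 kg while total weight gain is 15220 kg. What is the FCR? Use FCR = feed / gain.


FCR = feed consumed / weight gained
FCR = 45944 kg / 15220 kg = 3.01866

3.01866


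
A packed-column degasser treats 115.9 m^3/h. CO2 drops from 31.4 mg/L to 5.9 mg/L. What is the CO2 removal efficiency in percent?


CO2_out / CO2_in = 5.9 / 31.4 = 0.18789809
Fraction remaining = 0.18789809
efficiency = (1 - 0.18789809) * 100 = 81.2102 %

81.2102 %


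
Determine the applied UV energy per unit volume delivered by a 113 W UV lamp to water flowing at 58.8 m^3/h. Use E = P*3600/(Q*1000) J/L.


Energy delivered per hour = 113 W * 3600 s = 406800 J/h
Volume treated per hour = 58.8 m^3/h * 1000 = 58800 L/h
dose = 406800 / 58800 = 6.91837 J/L

6.91837 J/L


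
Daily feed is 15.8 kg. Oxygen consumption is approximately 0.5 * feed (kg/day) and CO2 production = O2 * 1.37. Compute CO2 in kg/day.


O2 = 15.8 * 0.5 = 7.9
CO2 = 7.9 * 1.37 = 10.823

10.823 kg/day


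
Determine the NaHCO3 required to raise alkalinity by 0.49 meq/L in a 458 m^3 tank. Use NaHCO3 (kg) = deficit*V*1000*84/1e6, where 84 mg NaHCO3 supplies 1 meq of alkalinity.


Tank volume in L = 458 m^3 * 1000 = 458000 L
Total meq required = 0.49 meq/L * 458000 L = 224420 meq
NaHCO3 mass = 224420 meq * 84 mg/meq / 1e6 = 18.8513 kg

18.8513 kg


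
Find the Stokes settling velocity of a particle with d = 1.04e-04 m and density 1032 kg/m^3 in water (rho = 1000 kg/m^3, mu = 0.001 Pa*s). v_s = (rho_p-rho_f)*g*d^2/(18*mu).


Density difference: rho_p - rho_f = 1032 - 1000 = 32 kg/m^3
d^2 = (1.04e-04)^2 = 1.0816e-08 m^2
Numerator = (rho_p - rho_f) * g * d^2 = 32 * 9.81 * 1.0816e-08 = 3.3953587e-06
Denominator = 18 * mu = 18 * 0.001 = 0.018
v_s = 3.3953587e-06 / 0.018 = 1.88631e-04 m/s
Check: Re = rho_f * v_s * d / mu = 1000 * 1.88631e-04 * 1.04e-04 / 0.001 = 0.0196 < 1, so Stokes' law applies.

1.88631e-04 m/s


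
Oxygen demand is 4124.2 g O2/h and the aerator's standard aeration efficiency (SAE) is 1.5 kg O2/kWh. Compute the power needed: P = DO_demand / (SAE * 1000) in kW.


SAE in g O2/kWh = 1.5 * 1000 = 1500 g/kWh
P = DO_demand / SAE_g = 4124.2 / 1500 = 2.74947 kW

2.74947 kW


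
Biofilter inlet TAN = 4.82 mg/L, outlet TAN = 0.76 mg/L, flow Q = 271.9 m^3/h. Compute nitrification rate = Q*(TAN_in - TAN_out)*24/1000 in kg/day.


Concentration drop: TAN_in - TAN_out = 4.82 - 0.76 = 4.06 mg/L
Hourly TAN removed = Q * dTAN = 271.9 m^3/h * 4.06 mg/L = 1103.914 g/h  (m^3/h * mg/L = g/h)
Daily TAN removed = 1103.914 * 24 = 26493.936 g/day
Convert to kg/day: 26493.936 / 1000 = 26.493936 kg/day

26.493936 kg/day


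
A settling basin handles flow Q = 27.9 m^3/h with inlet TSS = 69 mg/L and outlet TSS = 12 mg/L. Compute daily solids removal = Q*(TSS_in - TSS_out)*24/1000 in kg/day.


Concentration drop: TSS_in - TSS_out = 69 - 12 = 57 mg/L
Hourly solids removed = Q * dTSS = 27.9 m^3/h * 57 mg/L = 1590.3 g/h  (m^3/h * mg/L = g/h)
Daily solids removed = 1590.3 * 24 = 38167.2 g/day
Convert g to kg: 38167.2 / 1000 = 38.1672 kg/day

38.1672 kg/day


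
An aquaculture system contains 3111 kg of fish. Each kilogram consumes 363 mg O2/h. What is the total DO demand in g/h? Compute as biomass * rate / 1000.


Total O2 consumption (mg/h) = 3111 kg * 363 mg/(kg*h) = 1129293 mg/h
Convert to g/h: 1129293 / 1000 = 1129.293 g/h

1129.293 g/h


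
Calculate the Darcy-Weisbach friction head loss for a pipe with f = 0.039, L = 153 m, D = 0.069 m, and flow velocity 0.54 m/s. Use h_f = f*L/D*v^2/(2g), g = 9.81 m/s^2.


v^2 = 0.54^2 = 0.2916 m^2/s^2
L/D = 153/0.069 = 2217.3913
h_f = f*(L/D)*v^2/(2g) = 0.039 * 2217.3913 * 0.2916 / 19.62 = 1.28527 m

1.28527 m


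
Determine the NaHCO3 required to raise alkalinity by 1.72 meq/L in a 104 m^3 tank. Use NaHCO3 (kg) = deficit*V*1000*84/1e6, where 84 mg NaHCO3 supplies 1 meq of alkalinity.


Tank volume in L = 104 m^3 * 1000 = 104000 L
Total meq required = 1.72 meq/L * 104000 L = 178880 meq
NaHCO3 mass = 178880 meq * 84 mg/meq / 1e6 = 15.0259 kg

15.0259 kg


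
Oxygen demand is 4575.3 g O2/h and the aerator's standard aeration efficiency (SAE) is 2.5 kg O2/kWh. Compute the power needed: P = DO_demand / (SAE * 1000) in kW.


SAE in g O2/kWh = 2.5 * 1000 = 2500 g/kWh
P = DO_demand / SAE_g = 4575.3 / 2500 = 1.83012 kW

1.83012 kW


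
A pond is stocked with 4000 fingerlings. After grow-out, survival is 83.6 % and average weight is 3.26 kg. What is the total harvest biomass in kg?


Survivors = 4000 * 83.6/100 = 3344 fish
Harvest biomass = survivors * W_f = 3344 * 3.26 = 10901.44 kg

10901.44 kg


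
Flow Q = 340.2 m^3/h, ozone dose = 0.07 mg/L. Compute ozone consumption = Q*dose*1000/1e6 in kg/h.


O3 demand (mg/h) = Q * dose * 1000 = 340.2 * 0.07 * 1000 = 23814 mg/h
Convert mg to kg: 23814 / 1e6 = 0.023814 kg/h

0.023814 kg/h


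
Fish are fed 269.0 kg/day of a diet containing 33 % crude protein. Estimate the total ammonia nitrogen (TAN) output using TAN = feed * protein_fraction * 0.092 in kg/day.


Protein in feed = 269.0 * 33/100 = 88.77 kg/day
TAN = protein * 0.092 = 88.77 * 0.092 = 8.16684 kg/day

8.16684 kg/day


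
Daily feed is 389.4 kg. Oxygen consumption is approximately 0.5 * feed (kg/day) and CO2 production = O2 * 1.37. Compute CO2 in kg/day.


O2 = 389.4 * 0.5 = 194.7
CO2 = 194.7 * 1.37 = 266.739

266.739 kg/day


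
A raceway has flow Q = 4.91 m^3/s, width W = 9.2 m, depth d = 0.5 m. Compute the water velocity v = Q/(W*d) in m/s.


Cross-sectional area = W * d = 9.2 * 0.5 = 4.6 m^2
Velocity = Q / A = 4.91 / 4.6 = 1.06739 m/s

1.06739 m/s


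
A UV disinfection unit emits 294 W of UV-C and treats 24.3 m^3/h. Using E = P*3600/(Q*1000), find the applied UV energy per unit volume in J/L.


Energy delivered per hour = 294 W * 3600 s = 1058400 J/h
Volume treated per hour = 24.3 m^3/h * 1000 = 24300 L/h
dose = 1058400 / 24300 = 43.5556 J/L

43.5556 J/L


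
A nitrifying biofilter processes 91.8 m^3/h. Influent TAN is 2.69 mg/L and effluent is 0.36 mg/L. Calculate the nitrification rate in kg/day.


Concentration drop: TAN_in - TAN_out = 2.69 - 0.36 = 2.33 mg/L
Hourly TAN removed = Q * dTAN = 91.8 m^3/h * 2.33 mg/L = 213.894 g/h  (m^3/h * mg/L = g/h)
Daily TAN removed = 213.894 * 24 = 5133.456 g/day
Convert to kg/day: 5133.456 / 1000 = 5.133456 kg/day

5.133456 kg/day


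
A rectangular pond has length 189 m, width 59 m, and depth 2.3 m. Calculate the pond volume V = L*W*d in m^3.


Base area = L * W = 189 * 59 = 11151 m^2
Volume = area * depth = 11151 * 2.3 = 25647.3 m^3

25647.3 m^3


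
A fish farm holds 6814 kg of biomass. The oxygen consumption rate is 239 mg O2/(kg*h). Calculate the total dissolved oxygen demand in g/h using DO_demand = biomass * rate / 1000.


Total O2 consumption (mg/h) = 6814 kg * 239 mg/(kg*h) = 1628546 mg/h
Convert to g/h: 1628546 / 1000 = 1628.546 g/h

1628.546 g/h


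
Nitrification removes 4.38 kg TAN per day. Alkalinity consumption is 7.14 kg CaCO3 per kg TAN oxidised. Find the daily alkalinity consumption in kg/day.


Alkalinity factor: 7.14 kg CaCO3 consumed per kg TAN nitrified
alk = 4.38 kg TAN * 7.14 = 31.2732 kg CaCO3/day

31.2732 kg CaCO3/day


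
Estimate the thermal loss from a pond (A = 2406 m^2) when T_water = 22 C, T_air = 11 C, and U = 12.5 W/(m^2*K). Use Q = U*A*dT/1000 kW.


Temperature difference dT = 22 - 11 = 11 K
Heat loss (W) = U * A * dT = 12.5 * 2406 * 11 = 330825 W
Convert to kW: 330825 / 1000 = 330.825 kW

330.825 kW


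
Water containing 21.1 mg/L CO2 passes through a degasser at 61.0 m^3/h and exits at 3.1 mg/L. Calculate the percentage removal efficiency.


CO2_out / CO2_in = 3.1 / 21.1 = 0.14691943
Fraction remaining = 0.14691943
efficiency = (1 - 0.14691943) * 100 = 85.3081 %

85.3081 %


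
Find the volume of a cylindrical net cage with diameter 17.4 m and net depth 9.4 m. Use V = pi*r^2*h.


r = d/2 = 17.4/2 = 8.7 m
Base area = pi*r^2 = pi*8.7^2 = 237.78715 m^2
Volume = 237.78715 * 9.4 = 2235.2 m^3

2235.2 m^3


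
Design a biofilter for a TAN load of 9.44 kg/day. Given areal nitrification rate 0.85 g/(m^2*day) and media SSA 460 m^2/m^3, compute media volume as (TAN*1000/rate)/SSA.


A = 9.44*1000 / 0.85 = 11105.882 m^2
V = 11105.882 / 460 = 24.1432

24.1432 m^3


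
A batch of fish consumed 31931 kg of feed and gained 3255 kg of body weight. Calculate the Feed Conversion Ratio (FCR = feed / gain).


FCR = feed consumed / weight gained
FCR = 31931 kg / 3255 kg = 9.80983

9.80983


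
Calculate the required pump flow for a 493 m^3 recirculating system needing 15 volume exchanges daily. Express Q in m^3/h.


Daily recirculation volume = 493 m^3 * 15 = 7395 m^3/day
Flow rate Q = daily volume / 24 h = 7395 / 24 = 308.125 m^3/h

308.125 m^3/h


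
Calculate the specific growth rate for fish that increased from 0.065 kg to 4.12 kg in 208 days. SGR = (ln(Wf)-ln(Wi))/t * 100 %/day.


ln(W_f) = ln(4.12) = 1.4158532
ln(W_i) = ln(0.065) = -2.733368
ln(W_f) - ln(W_i) = 1.4158532 - -2.733368 = 4.1492212
SGR = 4.1492212 / 208 * 100 = 1.99482 %/day

1.99482 %/day


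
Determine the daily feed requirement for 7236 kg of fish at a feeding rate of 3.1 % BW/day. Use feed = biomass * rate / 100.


Feeding rate fraction = 3.1% / 100 = 0.031
Daily feed = 7236 kg * 0.031 = 224.316 kg/day

224.316 kg/day


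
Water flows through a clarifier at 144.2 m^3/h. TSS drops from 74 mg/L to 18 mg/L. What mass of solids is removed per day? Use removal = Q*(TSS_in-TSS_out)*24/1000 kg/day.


Concentration drop: TSS_in - TSS_out = 74 - 18 = 56 mg/L
Hourly solids removed = Q * dTSS = 144.2 m^3/h * 56 mg/L = 8075.2 g/h  (m^3/h * mg/L = g/h)
Daily solids removed = 8075.2 * 24 = 193804.8 g/day
Convert g to kg: 193804.8 / 1000 = 193.8048 kg/day

193.8048 kg/day


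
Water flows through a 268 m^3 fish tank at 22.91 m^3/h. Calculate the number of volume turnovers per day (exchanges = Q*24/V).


Daily flow volume = 22.91 m^3/h * 24 h = 549.84 m^3/day
Exchanges = daily flow / tank volume = 549.84 / 268 = 2.05164 exchanges/day

2.05164 exchanges/day


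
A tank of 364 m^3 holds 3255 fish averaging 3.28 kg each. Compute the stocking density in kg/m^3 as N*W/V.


Total biomass = 3255 fish * 3.28 kg = 10676.4 kg
Density = total biomass / volume = 10676.4 / 364 = 29.3308 kg/m^3

29.3308 kg/m^3


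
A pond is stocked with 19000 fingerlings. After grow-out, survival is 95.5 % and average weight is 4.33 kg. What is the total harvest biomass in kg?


Survivors = 19000 * 95.5/100 = 18145 fish
Harvest biomass = survivors * W_f = 18145 * 4.33 = 78567.85 kg

78567.85 kg


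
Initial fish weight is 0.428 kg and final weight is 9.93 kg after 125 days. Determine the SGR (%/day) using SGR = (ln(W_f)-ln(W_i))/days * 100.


ln(W_f) = ln(9.93) = 2.2955605
ln(W_i) = ln(0.428) = -0.84863208
ln(W_f) - ln(W_i) = 2.2955605 - -0.84863208 = 3.1441926
SGR = 3.1441926 / 125 * 100 = 2.51535 %/day

2.51535 %/day


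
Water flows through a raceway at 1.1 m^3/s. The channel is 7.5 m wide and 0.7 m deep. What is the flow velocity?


Cross-sectional area = W * d = 7.5 * 0.7 = 5.25 m^2
Velocity = Q / A = 1.1 / 5.25 = 0.209524 m/s

0.209524 m/s


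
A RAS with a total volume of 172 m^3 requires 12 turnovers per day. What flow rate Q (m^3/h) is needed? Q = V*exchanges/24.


Daily recirculation volume = 172 m^3 * 12 = 2064 m^3/day
Flow rate Q = daily volume / 24 h = 2064 / 24 = 86 m^3/h

86 m^3/h


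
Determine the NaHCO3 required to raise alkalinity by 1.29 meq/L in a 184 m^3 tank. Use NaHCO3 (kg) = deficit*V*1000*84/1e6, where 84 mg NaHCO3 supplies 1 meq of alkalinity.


Tank volume in L = 184 m^3 * 1000 = 184000 L
Total meq required = 1.29 meq/L * 184000 L = 237360 meq
NaHCO3 mass = 237360 meq * 84 mg/meq / 1e6 = 19.9382 kg

19.9382 kg


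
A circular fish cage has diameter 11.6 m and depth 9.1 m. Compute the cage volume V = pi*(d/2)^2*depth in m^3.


r = d/2 = 11.6/2 = 5.8 m
Base area = pi*r^2 = pi*5.8^2 = 105.68318 m^2
Volume = 105.68318 * 9.1 = 961.717 m^3

961.717 m^3


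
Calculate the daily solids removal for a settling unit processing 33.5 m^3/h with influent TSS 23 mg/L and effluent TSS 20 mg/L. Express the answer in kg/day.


Concentration drop: TSS_in - TSS_out = 23 - 20 = 3 mg/L
Hourly solids removed = Q * dTSS = 33.5 m^3/h * 3 mg/L = 100.5 g/h  (m^3/h * mg/L = g/h)
Daily solids removed = 100.5 * 24 = 2412 g/day
Convert g to kg: 2412 / 1000 = 2.412 kg/day

2.412 kg/day


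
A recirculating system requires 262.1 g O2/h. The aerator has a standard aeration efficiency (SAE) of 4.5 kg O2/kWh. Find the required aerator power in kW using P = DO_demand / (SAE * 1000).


SAE in g O2/kWh = 4.5 * 1000 = 4500 g/kWh
P = DO_demand / SAE_g = 262.1 / 4500 = 0.0582444 kW

0.0582444 kW


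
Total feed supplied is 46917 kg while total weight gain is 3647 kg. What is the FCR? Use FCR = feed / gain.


FCR = feed consumed / weight gained
FCR = 46917 kg / 3647 kg = 12.8645

12.8645


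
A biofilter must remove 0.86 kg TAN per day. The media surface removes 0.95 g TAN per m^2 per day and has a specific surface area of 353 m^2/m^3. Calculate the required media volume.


A = 0.86*1000 / 0.95 = 905.26316 m^2
V = 905.26316 / 353 = 2.56448

2.56448 m^3


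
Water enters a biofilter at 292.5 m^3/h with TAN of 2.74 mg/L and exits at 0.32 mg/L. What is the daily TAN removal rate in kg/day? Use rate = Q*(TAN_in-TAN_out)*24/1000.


Concentration drop: TAN_in - TAN_out = 2.74 - 0.32 = 2.42 mg/L
Hourly TAN removed = Q * dTAN = 292.5 m^3/h * 2.42 mg/L = 707.85 g/h  (m^3/h * mg/L = g/h)
Daily TAN removed = 707.85 * 24 = 16988.4 g/day
Convert to kg/day: 16988.4 / 1000 = 16.9884 kg/day

16.9884 kg/day
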